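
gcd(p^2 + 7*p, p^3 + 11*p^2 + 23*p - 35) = p + 7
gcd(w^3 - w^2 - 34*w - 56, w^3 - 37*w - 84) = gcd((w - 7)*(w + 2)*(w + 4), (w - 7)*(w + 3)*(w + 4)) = w^2 - 3*w - 28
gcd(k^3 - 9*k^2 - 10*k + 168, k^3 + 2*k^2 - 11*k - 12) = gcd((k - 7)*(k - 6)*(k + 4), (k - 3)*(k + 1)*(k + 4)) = k + 4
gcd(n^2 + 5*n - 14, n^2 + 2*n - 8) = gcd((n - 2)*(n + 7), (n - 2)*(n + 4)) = n - 2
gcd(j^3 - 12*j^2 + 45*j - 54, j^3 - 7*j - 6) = j - 3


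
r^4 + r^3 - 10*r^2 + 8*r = r*(r - 2)*(r - 1)*(r + 4)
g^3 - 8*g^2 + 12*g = g*(g - 6)*(g - 2)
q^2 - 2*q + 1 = (q - 1)^2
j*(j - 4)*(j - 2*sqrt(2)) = j^3 - 4*j^2 - 2*sqrt(2)*j^2 + 8*sqrt(2)*j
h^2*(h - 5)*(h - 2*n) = h^4 - 2*h^3*n - 5*h^3 + 10*h^2*n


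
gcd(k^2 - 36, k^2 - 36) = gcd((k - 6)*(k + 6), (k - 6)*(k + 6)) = k^2 - 36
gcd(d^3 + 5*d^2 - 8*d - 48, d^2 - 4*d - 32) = d + 4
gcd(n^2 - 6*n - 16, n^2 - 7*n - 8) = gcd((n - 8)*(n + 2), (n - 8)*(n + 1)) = n - 8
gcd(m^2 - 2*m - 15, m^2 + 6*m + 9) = m + 3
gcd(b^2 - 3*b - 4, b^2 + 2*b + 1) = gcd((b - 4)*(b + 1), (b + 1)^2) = b + 1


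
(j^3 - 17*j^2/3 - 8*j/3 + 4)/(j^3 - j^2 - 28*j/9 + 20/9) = 3*(j^2 - 5*j - 6)/(3*j^2 - j - 10)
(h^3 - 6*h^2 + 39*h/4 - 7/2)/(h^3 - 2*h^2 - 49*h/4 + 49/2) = (2*h - 1)/(2*h + 7)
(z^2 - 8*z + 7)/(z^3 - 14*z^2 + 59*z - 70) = (z - 1)/(z^2 - 7*z + 10)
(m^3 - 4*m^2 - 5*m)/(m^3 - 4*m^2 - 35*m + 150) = m*(m + 1)/(m^2 + m - 30)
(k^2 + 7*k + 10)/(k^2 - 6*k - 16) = (k + 5)/(k - 8)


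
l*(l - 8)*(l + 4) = l^3 - 4*l^2 - 32*l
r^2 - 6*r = r*(r - 6)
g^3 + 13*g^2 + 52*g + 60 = (g + 2)*(g + 5)*(g + 6)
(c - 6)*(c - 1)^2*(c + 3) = c^4 - 5*c^3 - 11*c^2 + 33*c - 18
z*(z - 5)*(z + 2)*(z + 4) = z^4 + z^3 - 22*z^2 - 40*z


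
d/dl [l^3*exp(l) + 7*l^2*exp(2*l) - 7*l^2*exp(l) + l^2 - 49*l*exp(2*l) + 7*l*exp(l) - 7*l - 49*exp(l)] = l^3*exp(l) + 14*l^2*exp(2*l) - 4*l^2*exp(l) - 84*l*exp(2*l) - 7*l*exp(l) + 2*l - 49*exp(2*l) - 42*exp(l) - 7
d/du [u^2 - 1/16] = 2*u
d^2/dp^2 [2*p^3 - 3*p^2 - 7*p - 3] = 12*p - 6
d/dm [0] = 0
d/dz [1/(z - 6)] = -1/(z - 6)^2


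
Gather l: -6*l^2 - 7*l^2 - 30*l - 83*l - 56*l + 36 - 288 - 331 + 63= -13*l^2 - 169*l - 520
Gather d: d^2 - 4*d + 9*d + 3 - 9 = d^2 + 5*d - 6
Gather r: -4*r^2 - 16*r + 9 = -4*r^2 - 16*r + 9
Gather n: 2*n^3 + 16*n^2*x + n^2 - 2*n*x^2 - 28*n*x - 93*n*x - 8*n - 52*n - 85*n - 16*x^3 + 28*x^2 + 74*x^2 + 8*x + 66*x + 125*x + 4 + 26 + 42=2*n^3 + n^2*(16*x + 1) + n*(-2*x^2 - 121*x - 145) - 16*x^3 + 102*x^2 + 199*x + 72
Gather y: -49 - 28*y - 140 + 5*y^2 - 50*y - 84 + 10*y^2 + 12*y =15*y^2 - 66*y - 273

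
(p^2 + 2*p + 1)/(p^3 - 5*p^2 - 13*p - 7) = 1/(p - 7)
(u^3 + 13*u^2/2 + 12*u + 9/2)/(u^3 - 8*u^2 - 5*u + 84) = (2*u^2 + 7*u + 3)/(2*(u^2 - 11*u + 28))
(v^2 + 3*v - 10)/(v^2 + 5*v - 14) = (v + 5)/(v + 7)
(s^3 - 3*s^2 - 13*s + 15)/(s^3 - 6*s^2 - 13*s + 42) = (s^2 - 6*s + 5)/(s^2 - 9*s + 14)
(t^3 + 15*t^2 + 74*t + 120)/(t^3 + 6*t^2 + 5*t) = (t^2 + 10*t + 24)/(t*(t + 1))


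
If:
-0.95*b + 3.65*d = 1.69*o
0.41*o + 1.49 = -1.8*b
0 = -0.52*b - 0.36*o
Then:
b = -1.23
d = 0.50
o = 1.78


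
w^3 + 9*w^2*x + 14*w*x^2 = w*(w + 2*x)*(w + 7*x)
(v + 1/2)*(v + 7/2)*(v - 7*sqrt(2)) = v^3 - 7*sqrt(2)*v^2 + 4*v^2 - 28*sqrt(2)*v + 7*v/4 - 49*sqrt(2)/4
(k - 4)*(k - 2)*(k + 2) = k^3 - 4*k^2 - 4*k + 16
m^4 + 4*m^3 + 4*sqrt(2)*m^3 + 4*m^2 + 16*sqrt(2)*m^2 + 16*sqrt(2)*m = m*(m + 2)^2*(m + 4*sqrt(2))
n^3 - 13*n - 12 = (n - 4)*(n + 1)*(n + 3)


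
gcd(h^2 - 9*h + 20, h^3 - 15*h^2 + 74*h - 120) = h^2 - 9*h + 20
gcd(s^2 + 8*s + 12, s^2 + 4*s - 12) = s + 6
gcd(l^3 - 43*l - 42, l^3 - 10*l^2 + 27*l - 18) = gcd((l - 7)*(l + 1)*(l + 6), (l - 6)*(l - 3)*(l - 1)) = 1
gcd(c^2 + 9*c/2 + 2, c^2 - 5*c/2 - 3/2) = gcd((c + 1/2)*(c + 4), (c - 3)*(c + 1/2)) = c + 1/2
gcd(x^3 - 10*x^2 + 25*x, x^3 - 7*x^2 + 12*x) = x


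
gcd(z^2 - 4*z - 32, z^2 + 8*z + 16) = z + 4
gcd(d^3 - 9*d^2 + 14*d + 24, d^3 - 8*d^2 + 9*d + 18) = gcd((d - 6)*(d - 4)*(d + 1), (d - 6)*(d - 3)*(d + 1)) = d^2 - 5*d - 6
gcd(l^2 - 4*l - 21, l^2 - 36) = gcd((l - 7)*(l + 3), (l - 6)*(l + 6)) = 1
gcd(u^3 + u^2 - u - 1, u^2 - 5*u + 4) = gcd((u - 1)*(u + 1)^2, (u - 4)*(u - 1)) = u - 1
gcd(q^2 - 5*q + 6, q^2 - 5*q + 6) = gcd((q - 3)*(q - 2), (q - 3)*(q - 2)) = q^2 - 5*q + 6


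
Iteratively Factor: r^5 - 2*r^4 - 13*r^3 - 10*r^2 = (r)*(r^4 - 2*r^3 - 13*r^2 - 10*r) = r*(r - 5)*(r^3 + 3*r^2 + 2*r) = r*(r - 5)*(r + 1)*(r^2 + 2*r) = r*(r - 5)*(r + 1)*(r + 2)*(r)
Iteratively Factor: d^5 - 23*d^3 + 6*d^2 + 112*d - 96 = (d - 4)*(d^4 + 4*d^3 - 7*d^2 - 22*d + 24) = (d - 4)*(d + 3)*(d^3 + d^2 - 10*d + 8) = (d - 4)*(d + 3)*(d + 4)*(d^2 - 3*d + 2) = (d - 4)*(d - 1)*(d + 3)*(d + 4)*(d - 2)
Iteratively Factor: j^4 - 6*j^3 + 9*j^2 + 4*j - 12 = (j - 2)*(j^3 - 4*j^2 + j + 6) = (j - 2)*(j + 1)*(j^2 - 5*j + 6) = (j - 3)*(j - 2)*(j + 1)*(j - 2)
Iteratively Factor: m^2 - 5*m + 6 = (m - 2)*(m - 3)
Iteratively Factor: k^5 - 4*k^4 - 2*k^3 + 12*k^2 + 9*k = (k - 3)*(k^4 - k^3 - 5*k^2 - 3*k) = k*(k - 3)*(k^3 - k^2 - 5*k - 3) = k*(k - 3)^2*(k^2 + 2*k + 1) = k*(k - 3)^2*(k + 1)*(k + 1)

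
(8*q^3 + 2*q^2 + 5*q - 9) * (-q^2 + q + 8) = -8*q^5 + 6*q^4 + 61*q^3 + 30*q^2 + 31*q - 72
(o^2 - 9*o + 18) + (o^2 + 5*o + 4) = 2*o^2 - 4*o + 22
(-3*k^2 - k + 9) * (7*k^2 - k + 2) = -21*k^4 - 4*k^3 + 58*k^2 - 11*k + 18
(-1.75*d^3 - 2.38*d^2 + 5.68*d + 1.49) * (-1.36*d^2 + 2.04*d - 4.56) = 2.38*d^5 - 0.3332*d^4 - 4.6*d^3 + 20.4136*d^2 - 22.8612*d - 6.7944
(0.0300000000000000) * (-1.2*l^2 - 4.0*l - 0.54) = -0.036*l^2 - 0.12*l - 0.0162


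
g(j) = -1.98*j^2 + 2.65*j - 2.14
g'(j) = 2.65 - 3.96*j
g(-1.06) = -7.17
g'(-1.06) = 6.85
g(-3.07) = -28.94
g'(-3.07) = 14.81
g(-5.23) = -70.16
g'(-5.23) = 23.36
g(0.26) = -1.58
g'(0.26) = 1.62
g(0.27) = -1.57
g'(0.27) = 1.58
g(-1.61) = -11.54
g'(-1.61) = 9.03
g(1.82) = -3.88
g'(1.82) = -4.56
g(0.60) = -1.26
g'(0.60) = 0.27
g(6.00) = -57.52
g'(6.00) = -21.11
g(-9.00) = -186.37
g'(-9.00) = 38.29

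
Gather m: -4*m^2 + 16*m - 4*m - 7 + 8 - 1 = -4*m^2 + 12*m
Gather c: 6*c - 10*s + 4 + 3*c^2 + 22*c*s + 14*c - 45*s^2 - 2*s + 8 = 3*c^2 + c*(22*s + 20) - 45*s^2 - 12*s + 12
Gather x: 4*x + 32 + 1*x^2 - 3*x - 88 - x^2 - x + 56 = 0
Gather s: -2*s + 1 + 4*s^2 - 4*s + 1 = 4*s^2 - 6*s + 2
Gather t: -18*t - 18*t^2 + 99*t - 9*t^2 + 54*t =-27*t^2 + 135*t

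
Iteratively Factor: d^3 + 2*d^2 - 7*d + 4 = (d + 4)*(d^2 - 2*d + 1) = (d - 1)*(d + 4)*(d - 1)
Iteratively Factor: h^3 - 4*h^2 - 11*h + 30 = (h - 5)*(h^2 + h - 6) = (h - 5)*(h + 3)*(h - 2)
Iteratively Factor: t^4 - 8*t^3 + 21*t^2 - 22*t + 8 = (t - 1)*(t^3 - 7*t^2 + 14*t - 8) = (t - 2)*(t - 1)*(t^2 - 5*t + 4) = (t - 4)*(t - 2)*(t - 1)*(t - 1)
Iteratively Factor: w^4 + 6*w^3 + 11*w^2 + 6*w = (w + 2)*(w^3 + 4*w^2 + 3*w) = w*(w + 2)*(w^2 + 4*w + 3) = w*(w + 2)*(w + 3)*(w + 1)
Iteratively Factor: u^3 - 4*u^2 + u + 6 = (u + 1)*(u^2 - 5*u + 6) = (u - 3)*(u + 1)*(u - 2)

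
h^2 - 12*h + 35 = (h - 7)*(h - 5)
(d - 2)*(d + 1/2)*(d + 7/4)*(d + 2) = d^4 + 9*d^3/4 - 25*d^2/8 - 9*d - 7/2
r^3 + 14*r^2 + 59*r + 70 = (r + 2)*(r + 5)*(r + 7)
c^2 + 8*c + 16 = (c + 4)^2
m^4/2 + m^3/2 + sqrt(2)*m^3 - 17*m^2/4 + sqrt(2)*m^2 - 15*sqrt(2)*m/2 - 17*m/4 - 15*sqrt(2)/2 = (m/2 + 1/2)*(m - 2*sqrt(2))*(m + 3*sqrt(2)/2)*(m + 5*sqrt(2)/2)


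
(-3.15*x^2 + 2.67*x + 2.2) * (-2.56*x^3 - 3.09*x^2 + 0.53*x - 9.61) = 8.064*x^5 + 2.8983*x^4 - 15.5518*x^3 + 24.8886*x^2 - 24.4927*x - 21.142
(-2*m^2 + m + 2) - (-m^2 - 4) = -m^2 + m + 6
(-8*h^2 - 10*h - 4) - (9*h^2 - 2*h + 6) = -17*h^2 - 8*h - 10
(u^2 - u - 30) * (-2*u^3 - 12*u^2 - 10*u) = -2*u^5 - 10*u^4 + 62*u^3 + 370*u^2 + 300*u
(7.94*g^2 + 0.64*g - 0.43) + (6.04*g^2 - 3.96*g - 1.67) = 13.98*g^2 - 3.32*g - 2.1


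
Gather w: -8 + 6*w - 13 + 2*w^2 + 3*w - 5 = 2*w^2 + 9*w - 26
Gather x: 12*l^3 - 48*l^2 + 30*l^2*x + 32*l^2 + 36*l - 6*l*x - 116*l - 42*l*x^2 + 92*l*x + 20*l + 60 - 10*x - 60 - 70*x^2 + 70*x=12*l^3 - 16*l^2 - 60*l + x^2*(-42*l - 70) + x*(30*l^2 + 86*l + 60)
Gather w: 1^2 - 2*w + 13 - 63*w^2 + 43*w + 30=-63*w^2 + 41*w + 44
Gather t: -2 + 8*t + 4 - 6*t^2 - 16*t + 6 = -6*t^2 - 8*t + 8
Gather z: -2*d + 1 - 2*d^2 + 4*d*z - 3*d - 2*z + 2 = -2*d^2 - 5*d + z*(4*d - 2) + 3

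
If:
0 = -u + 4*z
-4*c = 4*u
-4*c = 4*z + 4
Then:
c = -4/3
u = 4/3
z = 1/3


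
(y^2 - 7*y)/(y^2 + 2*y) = (y - 7)/(y + 2)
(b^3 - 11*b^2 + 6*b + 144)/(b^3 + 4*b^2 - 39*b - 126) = (b - 8)/(b + 7)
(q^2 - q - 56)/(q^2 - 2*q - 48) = (q + 7)/(q + 6)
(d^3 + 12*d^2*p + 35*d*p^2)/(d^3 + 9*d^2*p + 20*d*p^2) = (d + 7*p)/(d + 4*p)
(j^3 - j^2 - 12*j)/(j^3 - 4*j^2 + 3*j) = (j^2 - j - 12)/(j^2 - 4*j + 3)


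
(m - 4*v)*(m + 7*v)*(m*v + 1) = m^3*v + 3*m^2*v^2 + m^2 - 28*m*v^3 + 3*m*v - 28*v^2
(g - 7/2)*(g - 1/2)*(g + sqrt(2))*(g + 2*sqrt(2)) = g^4 - 4*g^3 + 3*sqrt(2)*g^3 - 12*sqrt(2)*g^2 + 23*g^2/4 - 16*g + 21*sqrt(2)*g/4 + 7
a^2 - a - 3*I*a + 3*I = (a - 1)*(a - 3*I)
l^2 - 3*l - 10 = (l - 5)*(l + 2)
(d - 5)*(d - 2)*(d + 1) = d^3 - 6*d^2 + 3*d + 10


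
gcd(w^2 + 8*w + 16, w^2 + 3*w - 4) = w + 4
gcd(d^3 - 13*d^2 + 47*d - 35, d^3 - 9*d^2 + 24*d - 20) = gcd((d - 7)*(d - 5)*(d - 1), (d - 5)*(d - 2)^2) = d - 5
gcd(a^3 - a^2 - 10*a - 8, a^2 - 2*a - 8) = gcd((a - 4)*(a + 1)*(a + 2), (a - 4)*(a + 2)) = a^2 - 2*a - 8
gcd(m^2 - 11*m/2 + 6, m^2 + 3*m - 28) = m - 4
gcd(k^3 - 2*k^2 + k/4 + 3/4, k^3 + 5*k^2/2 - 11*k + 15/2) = k^2 - 5*k/2 + 3/2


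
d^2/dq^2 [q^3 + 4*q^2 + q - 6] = 6*q + 8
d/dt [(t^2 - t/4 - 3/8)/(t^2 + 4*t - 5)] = (17*t^2 - 37*t + 11)/(4*(t^4 + 8*t^3 + 6*t^2 - 40*t + 25))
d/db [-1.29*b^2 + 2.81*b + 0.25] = 2.81 - 2.58*b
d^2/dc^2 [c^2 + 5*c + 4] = 2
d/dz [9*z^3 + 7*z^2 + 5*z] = 27*z^2 + 14*z + 5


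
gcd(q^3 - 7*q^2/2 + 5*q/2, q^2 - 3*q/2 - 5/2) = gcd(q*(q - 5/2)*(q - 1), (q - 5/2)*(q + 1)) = q - 5/2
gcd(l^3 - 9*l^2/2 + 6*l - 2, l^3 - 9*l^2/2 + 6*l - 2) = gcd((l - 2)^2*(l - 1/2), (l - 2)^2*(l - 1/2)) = l^3 - 9*l^2/2 + 6*l - 2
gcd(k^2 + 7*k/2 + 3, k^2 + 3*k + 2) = k + 2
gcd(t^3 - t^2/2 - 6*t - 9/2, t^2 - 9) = t - 3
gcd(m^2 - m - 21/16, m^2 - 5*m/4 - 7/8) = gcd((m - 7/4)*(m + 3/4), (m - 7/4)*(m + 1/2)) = m - 7/4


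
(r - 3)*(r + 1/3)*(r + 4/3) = r^3 - 4*r^2/3 - 41*r/9 - 4/3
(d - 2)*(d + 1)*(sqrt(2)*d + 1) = sqrt(2)*d^3 - sqrt(2)*d^2 + d^2 - 2*sqrt(2)*d - d - 2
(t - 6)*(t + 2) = t^2 - 4*t - 12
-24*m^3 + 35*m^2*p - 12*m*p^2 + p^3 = (-8*m + p)*(-3*m + p)*(-m + p)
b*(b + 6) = b^2 + 6*b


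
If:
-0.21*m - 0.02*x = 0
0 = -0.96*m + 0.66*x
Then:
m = 0.00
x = 0.00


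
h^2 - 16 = (h - 4)*(h + 4)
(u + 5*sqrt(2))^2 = u^2 + 10*sqrt(2)*u + 50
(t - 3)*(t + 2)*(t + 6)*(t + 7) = t^4 + 12*t^3 + 23*t^2 - 120*t - 252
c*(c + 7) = c^2 + 7*c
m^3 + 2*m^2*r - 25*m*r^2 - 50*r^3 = (m - 5*r)*(m + 2*r)*(m + 5*r)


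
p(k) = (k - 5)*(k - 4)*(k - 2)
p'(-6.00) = 278.00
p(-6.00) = -880.00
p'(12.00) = 206.00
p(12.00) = 560.00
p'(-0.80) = 57.52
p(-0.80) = -77.95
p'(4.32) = -1.05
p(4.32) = -0.50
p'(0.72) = 23.72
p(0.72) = -17.97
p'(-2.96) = 129.40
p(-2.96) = -274.79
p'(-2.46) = 110.27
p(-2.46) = -214.93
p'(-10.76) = 622.05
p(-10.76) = -2968.20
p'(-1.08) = 65.26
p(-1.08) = -95.13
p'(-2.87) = 125.85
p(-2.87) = -263.31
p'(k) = (k - 5)*(k - 4) + (k - 5)*(k - 2) + (k - 4)*(k - 2) = 3*k^2 - 22*k + 38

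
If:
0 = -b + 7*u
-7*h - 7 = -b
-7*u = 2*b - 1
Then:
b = 1/3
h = -20/21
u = 1/21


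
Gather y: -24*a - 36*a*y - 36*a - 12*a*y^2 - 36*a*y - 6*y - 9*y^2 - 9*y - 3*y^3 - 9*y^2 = -60*a - 3*y^3 + y^2*(-12*a - 18) + y*(-72*a - 15)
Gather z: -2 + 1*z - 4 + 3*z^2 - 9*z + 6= 3*z^2 - 8*z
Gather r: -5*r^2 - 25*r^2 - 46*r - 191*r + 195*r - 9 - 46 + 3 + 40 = -30*r^2 - 42*r - 12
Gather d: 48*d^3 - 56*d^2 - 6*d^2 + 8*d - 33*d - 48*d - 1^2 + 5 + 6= 48*d^3 - 62*d^2 - 73*d + 10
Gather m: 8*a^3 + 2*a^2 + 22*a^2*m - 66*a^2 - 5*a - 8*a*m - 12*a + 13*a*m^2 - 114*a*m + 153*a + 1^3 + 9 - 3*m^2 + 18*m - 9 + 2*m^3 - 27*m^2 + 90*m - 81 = 8*a^3 - 64*a^2 + 136*a + 2*m^3 + m^2*(13*a - 30) + m*(22*a^2 - 122*a + 108) - 80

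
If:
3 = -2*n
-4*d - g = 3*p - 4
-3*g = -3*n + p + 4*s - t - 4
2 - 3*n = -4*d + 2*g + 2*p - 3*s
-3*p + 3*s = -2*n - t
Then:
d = 27/8 - 61*t/108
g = 17/2 - 29*t/27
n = -3/2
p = 10*t/9 - 6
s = 7*t/9 - 5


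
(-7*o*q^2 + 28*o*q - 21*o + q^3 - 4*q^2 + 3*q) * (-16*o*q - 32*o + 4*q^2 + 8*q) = 112*o^2*q^3 - 224*o^2*q^2 - 560*o^2*q + 672*o^2 - 44*o*q^4 + 88*o*q^3 + 220*o*q^2 - 264*o*q + 4*q^5 - 8*q^4 - 20*q^3 + 24*q^2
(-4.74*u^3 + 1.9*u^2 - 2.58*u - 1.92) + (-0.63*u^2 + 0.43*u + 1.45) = -4.74*u^3 + 1.27*u^2 - 2.15*u - 0.47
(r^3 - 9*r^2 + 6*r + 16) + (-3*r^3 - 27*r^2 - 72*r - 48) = -2*r^3 - 36*r^2 - 66*r - 32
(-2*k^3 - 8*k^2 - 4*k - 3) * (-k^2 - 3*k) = 2*k^5 + 14*k^4 + 28*k^3 + 15*k^2 + 9*k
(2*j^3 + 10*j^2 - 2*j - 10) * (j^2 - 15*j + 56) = 2*j^5 - 20*j^4 - 40*j^3 + 580*j^2 + 38*j - 560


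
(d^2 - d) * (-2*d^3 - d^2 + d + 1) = -2*d^5 + d^4 + 2*d^3 - d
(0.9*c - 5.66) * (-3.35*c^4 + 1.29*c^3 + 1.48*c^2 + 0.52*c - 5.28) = -3.015*c^5 + 20.122*c^4 - 5.9694*c^3 - 7.9088*c^2 - 7.6952*c + 29.8848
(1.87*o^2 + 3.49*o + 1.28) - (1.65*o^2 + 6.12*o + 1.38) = 0.22*o^2 - 2.63*o - 0.0999999999999999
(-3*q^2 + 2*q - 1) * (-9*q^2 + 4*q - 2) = 27*q^4 - 30*q^3 + 23*q^2 - 8*q + 2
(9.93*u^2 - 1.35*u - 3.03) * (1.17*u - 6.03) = 11.6181*u^3 - 61.4574*u^2 + 4.5954*u + 18.2709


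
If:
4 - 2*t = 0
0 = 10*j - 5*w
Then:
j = w/2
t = 2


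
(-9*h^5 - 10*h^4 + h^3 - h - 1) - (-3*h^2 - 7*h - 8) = -9*h^5 - 10*h^4 + h^3 + 3*h^2 + 6*h + 7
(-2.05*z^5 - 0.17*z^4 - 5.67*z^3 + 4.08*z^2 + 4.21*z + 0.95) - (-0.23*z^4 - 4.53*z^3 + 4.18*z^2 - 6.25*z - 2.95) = -2.05*z^5 + 0.06*z^4 - 1.14*z^3 - 0.0999999999999996*z^2 + 10.46*z + 3.9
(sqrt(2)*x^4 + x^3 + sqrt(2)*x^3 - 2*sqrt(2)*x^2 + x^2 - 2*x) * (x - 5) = sqrt(2)*x^5 - 4*sqrt(2)*x^4 + x^4 - 7*sqrt(2)*x^3 - 4*x^3 - 7*x^2 + 10*sqrt(2)*x^2 + 10*x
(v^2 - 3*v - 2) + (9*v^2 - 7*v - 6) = 10*v^2 - 10*v - 8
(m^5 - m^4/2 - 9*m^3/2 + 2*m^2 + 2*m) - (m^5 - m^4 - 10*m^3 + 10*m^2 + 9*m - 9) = m^4/2 + 11*m^3/2 - 8*m^2 - 7*m + 9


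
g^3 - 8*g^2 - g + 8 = (g - 8)*(g - 1)*(g + 1)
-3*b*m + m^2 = m*(-3*b + m)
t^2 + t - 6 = (t - 2)*(t + 3)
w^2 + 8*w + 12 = (w + 2)*(w + 6)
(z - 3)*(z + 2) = z^2 - z - 6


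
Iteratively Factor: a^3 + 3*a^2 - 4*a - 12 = (a + 3)*(a^2 - 4) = (a + 2)*(a + 3)*(a - 2)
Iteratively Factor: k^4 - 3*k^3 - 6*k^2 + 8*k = (k + 2)*(k^3 - 5*k^2 + 4*k) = (k - 1)*(k + 2)*(k^2 - 4*k) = (k - 4)*(k - 1)*(k + 2)*(k)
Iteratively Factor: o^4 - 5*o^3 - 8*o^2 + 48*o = (o - 4)*(o^3 - o^2 - 12*o) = (o - 4)*(o + 3)*(o^2 - 4*o) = (o - 4)^2*(o + 3)*(o)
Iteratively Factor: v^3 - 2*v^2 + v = (v - 1)*(v^2 - v) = (v - 1)^2*(v)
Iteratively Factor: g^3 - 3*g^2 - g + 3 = (g + 1)*(g^2 - 4*g + 3) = (g - 1)*(g + 1)*(g - 3)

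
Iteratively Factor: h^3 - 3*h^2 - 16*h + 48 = (h + 4)*(h^2 - 7*h + 12) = (h - 3)*(h + 4)*(h - 4)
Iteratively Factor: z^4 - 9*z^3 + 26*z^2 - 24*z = (z - 2)*(z^3 - 7*z^2 + 12*z) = (z - 4)*(z - 2)*(z^2 - 3*z) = z*(z - 4)*(z - 2)*(z - 3)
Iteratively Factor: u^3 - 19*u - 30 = (u - 5)*(u^2 + 5*u + 6) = (u - 5)*(u + 2)*(u + 3)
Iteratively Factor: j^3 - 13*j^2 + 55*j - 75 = (j - 3)*(j^2 - 10*j + 25) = (j - 5)*(j - 3)*(j - 5)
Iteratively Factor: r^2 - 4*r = (r)*(r - 4)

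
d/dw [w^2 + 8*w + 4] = 2*w + 8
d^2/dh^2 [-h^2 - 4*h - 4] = -2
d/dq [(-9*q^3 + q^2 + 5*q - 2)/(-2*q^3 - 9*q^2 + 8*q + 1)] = (83*q^4 - 124*q^3 + 14*q^2 - 34*q + 21)/(4*q^6 + 36*q^5 + 49*q^4 - 148*q^3 + 46*q^2 + 16*q + 1)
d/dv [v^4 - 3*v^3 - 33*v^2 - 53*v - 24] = 4*v^3 - 9*v^2 - 66*v - 53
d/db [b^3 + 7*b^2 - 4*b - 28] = 3*b^2 + 14*b - 4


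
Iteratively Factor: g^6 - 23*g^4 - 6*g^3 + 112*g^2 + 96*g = (g - 3)*(g^5 + 3*g^4 - 14*g^3 - 48*g^2 - 32*g) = (g - 3)*(g + 4)*(g^4 - g^3 - 10*g^2 - 8*g) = (g - 4)*(g - 3)*(g + 4)*(g^3 + 3*g^2 + 2*g) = (g - 4)*(g - 3)*(g + 2)*(g + 4)*(g^2 + g) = (g - 4)*(g - 3)*(g + 1)*(g + 2)*(g + 4)*(g)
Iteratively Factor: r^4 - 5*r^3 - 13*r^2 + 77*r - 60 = (r - 3)*(r^3 - 2*r^2 - 19*r + 20) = (r - 3)*(r - 1)*(r^2 - r - 20) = (r - 3)*(r - 1)*(r + 4)*(r - 5)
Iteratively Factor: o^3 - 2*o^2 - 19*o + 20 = (o - 1)*(o^2 - o - 20) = (o - 5)*(o - 1)*(o + 4)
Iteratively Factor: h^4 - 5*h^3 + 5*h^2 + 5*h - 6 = (h - 2)*(h^3 - 3*h^2 - h + 3) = (h - 3)*(h - 2)*(h^2 - 1) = (h - 3)*(h - 2)*(h - 1)*(h + 1)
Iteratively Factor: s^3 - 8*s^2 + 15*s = (s)*(s^2 - 8*s + 15) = s*(s - 5)*(s - 3)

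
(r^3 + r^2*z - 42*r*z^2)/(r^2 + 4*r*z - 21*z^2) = r*(-r + 6*z)/(-r + 3*z)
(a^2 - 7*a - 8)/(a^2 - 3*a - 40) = (a + 1)/(a + 5)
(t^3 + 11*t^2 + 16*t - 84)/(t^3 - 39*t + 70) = (t + 6)/(t - 5)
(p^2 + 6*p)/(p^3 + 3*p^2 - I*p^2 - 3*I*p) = (p + 6)/(p^2 + p*(3 - I) - 3*I)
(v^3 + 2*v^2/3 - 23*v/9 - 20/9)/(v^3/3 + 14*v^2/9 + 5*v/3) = (9*v^3 + 6*v^2 - 23*v - 20)/(v*(3*v^2 + 14*v + 15))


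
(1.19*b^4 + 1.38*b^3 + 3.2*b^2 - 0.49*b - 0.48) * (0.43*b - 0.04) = 0.5117*b^5 + 0.5458*b^4 + 1.3208*b^3 - 0.3387*b^2 - 0.1868*b + 0.0192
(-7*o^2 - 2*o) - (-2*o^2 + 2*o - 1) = -5*o^2 - 4*o + 1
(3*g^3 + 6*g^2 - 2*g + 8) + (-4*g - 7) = 3*g^3 + 6*g^2 - 6*g + 1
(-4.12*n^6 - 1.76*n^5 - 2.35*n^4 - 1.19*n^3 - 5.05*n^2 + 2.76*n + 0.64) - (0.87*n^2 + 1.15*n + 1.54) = -4.12*n^6 - 1.76*n^5 - 2.35*n^4 - 1.19*n^3 - 5.92*n^2 + 1.61*n - 0.9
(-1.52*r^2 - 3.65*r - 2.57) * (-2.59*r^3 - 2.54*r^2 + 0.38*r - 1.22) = 3.9368*r^5 + 13.3143*r^4 + 15.3497*r^3 + 6.9952*r^2 + 3.4764*r + 3.1354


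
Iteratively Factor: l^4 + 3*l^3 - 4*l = (l)*(l^3 + 3*l^2 - 4) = l*(l - 1)*(l^2 + 4*l + 4) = l*(l - 1)*(l + 2)*(l + 2)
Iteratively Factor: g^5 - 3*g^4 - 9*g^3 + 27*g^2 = (g + 3)*(g^4 - 6*g^3 + 9*g^2) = g*(g + 3)*(g^3 - 6*g^2 + 9*g) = g*(g - 3)*(g + 3)*(g^2 - 3*g) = g*(g - 3)^2*(g + 3)*(g)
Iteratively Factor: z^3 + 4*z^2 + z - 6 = (z - 1)*(z^2 + 5*z + 6) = (z - 1)*(z + 2)*(z + 3)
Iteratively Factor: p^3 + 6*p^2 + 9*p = (p + 3)*(p^2 + 3*p) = p*(p + 3)*(p + 3)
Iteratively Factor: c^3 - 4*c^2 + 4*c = (c - 2)*(c^2 - 2*c) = (c - 2)^2*(c)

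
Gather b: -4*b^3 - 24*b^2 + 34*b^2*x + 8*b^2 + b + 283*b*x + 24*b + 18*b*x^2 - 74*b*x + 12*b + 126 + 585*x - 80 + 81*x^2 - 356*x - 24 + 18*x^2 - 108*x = -4*b^3 + b^2*(34*x - 16) + b*(18*x^2 + 209*x + 37) + 99*x^2 + 121*x + 22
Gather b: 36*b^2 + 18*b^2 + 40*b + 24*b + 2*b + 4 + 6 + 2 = 54*b^2 + 66*b + 12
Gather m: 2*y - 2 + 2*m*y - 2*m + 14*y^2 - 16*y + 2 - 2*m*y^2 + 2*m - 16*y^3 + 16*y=m*(-2*y^2 + 2*y) - 16*y^3 + 14*y^2 + 2*y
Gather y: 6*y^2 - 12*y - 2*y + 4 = 6*y^2 - 14*y + 4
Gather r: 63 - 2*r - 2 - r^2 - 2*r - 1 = -r^2 - 4*r + 60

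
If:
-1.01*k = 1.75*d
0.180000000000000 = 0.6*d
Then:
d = 0.30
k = -0.52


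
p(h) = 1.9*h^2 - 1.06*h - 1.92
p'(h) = 3.8*h - 1.06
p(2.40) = 6.48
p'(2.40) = 8.06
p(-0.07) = -1.84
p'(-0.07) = -1.33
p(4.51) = 31.95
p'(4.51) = 16.08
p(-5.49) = 61.17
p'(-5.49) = -21.92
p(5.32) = 46.22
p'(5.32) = 19.16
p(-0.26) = -1.52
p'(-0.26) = -2.05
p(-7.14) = 102.51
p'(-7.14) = -28.19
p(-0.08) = -1.82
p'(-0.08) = -1.36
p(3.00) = 12.00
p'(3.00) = 10.34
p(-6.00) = 72.84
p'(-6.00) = -23.86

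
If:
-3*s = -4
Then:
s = 4/3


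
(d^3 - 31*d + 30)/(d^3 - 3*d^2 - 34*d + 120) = (d - 1)/(d - 4)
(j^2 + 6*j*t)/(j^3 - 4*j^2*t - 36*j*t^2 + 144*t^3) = j/(j^2 - 10*j*t + 24*t^2)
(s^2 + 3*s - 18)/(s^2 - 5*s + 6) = (s + 6)/(s - 2)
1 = 1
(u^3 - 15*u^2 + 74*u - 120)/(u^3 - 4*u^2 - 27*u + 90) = (u^2 - 9*u + 20)/(u^2 + 2*u - 15)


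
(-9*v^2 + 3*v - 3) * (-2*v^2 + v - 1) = 18*v^4 - 15*v^3 + 18*v^2 - 6*v + 3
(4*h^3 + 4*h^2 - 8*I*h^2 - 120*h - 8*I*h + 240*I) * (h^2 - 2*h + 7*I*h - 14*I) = 4*h^5 - 4*h^4 + 20*I*h^4 - 72*h^3 - 20*I*h^3 + 184*h^2 - 640*I*h^2 - 1792*h + 1200*I*h + 3360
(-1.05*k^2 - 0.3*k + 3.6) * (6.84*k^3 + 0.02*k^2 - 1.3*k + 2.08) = -7.182*k^5 - 2.073*k^4 + 25.983*k^3 - 1.722*k^2 - 5.304*k + 7.488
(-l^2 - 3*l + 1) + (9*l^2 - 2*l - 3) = 8*l^2 - 5*l - 2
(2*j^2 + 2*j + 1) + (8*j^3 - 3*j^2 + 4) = 8*j^3 - j^2 + 2*j + 5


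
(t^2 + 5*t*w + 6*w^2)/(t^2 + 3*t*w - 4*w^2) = (t^2 + 5*t*w + 6*w^2)/(t^2 + 3*t*w - 4*w^2)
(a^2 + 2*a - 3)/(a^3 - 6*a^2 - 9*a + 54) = (a - 1)/(a^2 - 9*a + 18)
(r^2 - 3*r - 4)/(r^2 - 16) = (r + 1)/(r + 4)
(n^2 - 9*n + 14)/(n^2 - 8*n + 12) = (n - 7)/(n - 6)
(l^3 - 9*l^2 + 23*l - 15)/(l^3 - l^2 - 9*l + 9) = (l - 5)/(l + 3)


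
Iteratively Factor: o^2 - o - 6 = (o + 2)*(o - 3)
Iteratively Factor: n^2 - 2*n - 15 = (n + 3)*(n - 5)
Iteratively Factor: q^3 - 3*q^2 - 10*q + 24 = (q - 2)*(q^2 - q - 12) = (q - 4)*(q - 2)*(q + 3)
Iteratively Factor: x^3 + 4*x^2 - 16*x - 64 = (x + 4)*(x^2 - 16) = (x + 4)^2*(x - 4)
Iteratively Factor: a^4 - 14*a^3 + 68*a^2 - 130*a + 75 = (a - 5)*(a^3 - 9*a^2 + 23*a - 15) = (a - 5)*(a - 1)*(a^2 - 8*a + 15) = (a - 5)^2*(a - 1)*(a - 3)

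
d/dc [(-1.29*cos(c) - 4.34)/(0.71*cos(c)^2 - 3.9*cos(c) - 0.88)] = (-0.9159*cos(c)^2 - 6.1628*cos(c) + 15.7908)*sin(c)/(0.5041*cos(c)^4 - 5.538*cos(c)^3 + 13.9604*cos(c)^2 + 6.864*cos(c) + 0.7744)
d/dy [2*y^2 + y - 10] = 4*y + 1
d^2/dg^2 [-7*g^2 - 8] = -14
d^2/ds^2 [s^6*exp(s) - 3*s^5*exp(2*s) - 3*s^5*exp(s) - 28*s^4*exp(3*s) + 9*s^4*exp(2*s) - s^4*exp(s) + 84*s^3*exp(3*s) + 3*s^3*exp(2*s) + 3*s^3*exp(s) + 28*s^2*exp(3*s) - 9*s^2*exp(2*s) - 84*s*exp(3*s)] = (s^6 - 12*s^5*exp(s) + 9*s^5 - 252*s^4*exp(2*s) - 24*s^4*exp(s) - s^4 + 84*s^3*exp(2*s) + 96*s^3*exp(s) - 65*s^3 + 1428*s^2*exp(2*s) + 108*s^2*exp(s) + 6*s^2 + 84*s*exp(2*s) - 54*s*exp(s) + 18*s - 448*exp(2*s) - 18*exp(s))*exp(s)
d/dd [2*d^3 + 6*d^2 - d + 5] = 6*d^2 + 12*d - 1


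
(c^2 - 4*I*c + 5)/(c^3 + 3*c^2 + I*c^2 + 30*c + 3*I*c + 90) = (c + I)/(c^2 + c*(3 + 6*I) + 18*I)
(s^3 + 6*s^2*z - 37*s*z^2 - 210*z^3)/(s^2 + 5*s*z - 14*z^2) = (-s^2 + s*z + 30*z^2)/(-s + 2*z)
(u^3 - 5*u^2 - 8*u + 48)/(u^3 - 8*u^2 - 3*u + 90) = (u^2 - 8*u + 16)/(u^2 - 11*u + 30)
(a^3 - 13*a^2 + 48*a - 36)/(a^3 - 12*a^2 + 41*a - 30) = (a - 6)/(a - 5)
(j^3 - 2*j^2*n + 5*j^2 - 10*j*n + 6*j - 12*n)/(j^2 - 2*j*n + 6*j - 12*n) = (j^2 + 5*j + 6)/(j + 6)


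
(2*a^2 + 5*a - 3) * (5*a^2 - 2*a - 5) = 10*a^4 + 21*a^3 - 35*a^2 - 19*a + 15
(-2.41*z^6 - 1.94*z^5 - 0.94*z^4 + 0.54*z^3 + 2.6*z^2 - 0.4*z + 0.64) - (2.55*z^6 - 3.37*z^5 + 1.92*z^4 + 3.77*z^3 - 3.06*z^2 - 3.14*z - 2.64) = -4.96*z^6 + 1.43*z^5 - 2.86*z^4 - 3.23*z^3 + 5.66*z^2 + 2.74*z + 3.28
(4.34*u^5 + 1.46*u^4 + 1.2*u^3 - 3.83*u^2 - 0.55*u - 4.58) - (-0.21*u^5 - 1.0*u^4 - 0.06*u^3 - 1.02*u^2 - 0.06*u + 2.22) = 4.55*u^5 + 2.46*u^4 + 1.26*u^3 - 2.81*u^2 - 0.49*u - 6.8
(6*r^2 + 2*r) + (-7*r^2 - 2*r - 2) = -r^2 - 2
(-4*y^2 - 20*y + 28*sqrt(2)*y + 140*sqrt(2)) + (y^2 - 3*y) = -3*y^2 - 23*y + 28*sqrt(2)*y + 140*sqrt(2)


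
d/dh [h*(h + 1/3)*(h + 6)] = 3*h^2 + 38*h/3 + 2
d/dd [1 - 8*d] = -8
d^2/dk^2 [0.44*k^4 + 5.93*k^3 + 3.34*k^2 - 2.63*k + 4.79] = 5.28*k^2 + 35.58*k + 6.68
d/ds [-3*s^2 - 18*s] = -6*s - 18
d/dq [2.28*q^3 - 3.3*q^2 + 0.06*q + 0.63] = 6.84*q^2 - 6.6*q + 0.06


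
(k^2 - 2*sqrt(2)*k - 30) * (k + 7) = k^3 - 2*sqrt(2)*k^2 + 7*k^2 - 30*k - 14*sqrt(2)*k - 210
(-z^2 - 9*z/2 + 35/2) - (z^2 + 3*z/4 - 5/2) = -2*z^2 - 21*z/4 + 20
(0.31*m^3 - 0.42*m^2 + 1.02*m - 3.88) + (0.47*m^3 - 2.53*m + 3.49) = 0.78*m^3 - 0.42*m^2 - 1.51*m - 0.39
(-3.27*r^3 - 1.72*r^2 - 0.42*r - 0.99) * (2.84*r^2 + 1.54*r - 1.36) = -9.2868*r^5 - 9.9206*r^4 + 0.6056*r^3 - 1.1192*r^2 - 0.9534*r + 1.3464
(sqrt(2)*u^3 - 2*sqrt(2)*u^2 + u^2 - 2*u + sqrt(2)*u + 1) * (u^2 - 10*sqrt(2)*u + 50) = sqrt(2)*u^5 - 19*u^4 - 2*sqrt(2)*u^4 + 38*u^3 + 41*sqrt(2)*u^3 - 80*sqrt(2)*u^2 + 31*u^2 - 100*u + 40*sqrt(2)*u + 50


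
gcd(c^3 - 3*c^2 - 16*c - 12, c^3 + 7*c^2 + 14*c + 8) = c^2 + 3*c + 2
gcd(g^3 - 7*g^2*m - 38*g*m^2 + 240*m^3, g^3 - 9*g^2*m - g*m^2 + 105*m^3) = g - 5*m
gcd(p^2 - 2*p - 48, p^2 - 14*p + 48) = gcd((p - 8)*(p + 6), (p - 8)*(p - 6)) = p - 8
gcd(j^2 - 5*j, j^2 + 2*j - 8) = 1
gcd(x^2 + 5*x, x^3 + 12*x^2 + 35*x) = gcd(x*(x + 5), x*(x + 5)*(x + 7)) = x^2 + 5*x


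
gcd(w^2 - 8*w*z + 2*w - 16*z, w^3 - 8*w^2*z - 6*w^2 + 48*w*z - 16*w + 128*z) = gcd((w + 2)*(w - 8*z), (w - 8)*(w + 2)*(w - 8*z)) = -w^2 + 8*w*z - 2*w + 16*z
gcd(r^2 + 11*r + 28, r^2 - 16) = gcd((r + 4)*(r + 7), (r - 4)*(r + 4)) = r + 4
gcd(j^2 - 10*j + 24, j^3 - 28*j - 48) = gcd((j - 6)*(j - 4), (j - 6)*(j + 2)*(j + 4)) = j - 6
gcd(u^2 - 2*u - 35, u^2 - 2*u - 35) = u^2 - 2*u - 35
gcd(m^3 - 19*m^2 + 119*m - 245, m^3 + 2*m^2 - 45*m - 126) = m - 7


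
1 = 1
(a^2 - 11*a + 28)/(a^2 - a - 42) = (a - 4)/(a + 6)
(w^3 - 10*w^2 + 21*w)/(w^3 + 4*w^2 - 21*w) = (w - 7)/(w + 7)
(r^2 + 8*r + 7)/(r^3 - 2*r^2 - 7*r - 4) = (r + 7)/(r^2 - 3*r - 4)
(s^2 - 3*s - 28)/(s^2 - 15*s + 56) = (s + 4)/(s - 8)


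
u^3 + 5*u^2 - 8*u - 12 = (u - 2)*(u + 1)*(u + 6)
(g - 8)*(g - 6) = g^2 - 14*g + 48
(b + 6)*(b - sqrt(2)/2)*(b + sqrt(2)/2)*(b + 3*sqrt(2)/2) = b^4 + 3*sqrt(2)*b^3/2 + 6*b^3 - b^2/2 + 9*sqrt(2)*b^2 - 3*b - 3*sqrt(2)*b/4 - 9*sqrt(2)/2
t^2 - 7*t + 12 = (t - 4)*(t - 3)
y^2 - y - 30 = (y - 6)*(y + 5)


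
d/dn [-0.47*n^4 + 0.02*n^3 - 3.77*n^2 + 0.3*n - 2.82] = -1.88*n^3 + 0.06*n^2 - 7.54*n + 0.3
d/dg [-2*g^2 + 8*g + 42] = 8 - 4*g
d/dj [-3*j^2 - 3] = -6*j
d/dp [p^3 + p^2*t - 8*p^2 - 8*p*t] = 3*p^2 + 2*p*t - 16*p - 8*t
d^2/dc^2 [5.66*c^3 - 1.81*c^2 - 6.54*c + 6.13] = 33.96*c - 3.62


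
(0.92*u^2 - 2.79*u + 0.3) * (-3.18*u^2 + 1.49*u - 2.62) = -2.9256*u^4 + 10.243*u^3 - 7.5215*u^2 + 7.7568*u - 0.786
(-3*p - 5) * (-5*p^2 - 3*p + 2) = 15*p^3 + 34*p^2 + 9*p - 10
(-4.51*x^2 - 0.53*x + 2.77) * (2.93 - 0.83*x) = 3.7433*x^3 - 12.7744*x^2 - 3.852*x + 8.1161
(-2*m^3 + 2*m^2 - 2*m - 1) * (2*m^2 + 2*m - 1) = -4*m^5 + 2*m^3 - 8*m^2 + 1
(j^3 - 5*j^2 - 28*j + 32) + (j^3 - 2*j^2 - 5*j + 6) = 2*j^3 - 7*j^2 - 33*j + 38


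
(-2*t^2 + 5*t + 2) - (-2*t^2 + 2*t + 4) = 3*t - 2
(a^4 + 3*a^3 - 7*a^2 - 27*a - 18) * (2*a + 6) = 2*a^5 + 12*a^4 + 4*a^3 - 96*a^2 - 198*a - 108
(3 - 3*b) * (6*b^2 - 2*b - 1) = -18*b^3 + 24*b^2 - 3*b - 3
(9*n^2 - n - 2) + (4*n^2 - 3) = 13*n^2 - n - 5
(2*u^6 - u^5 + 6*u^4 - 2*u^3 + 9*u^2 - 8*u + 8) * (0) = 0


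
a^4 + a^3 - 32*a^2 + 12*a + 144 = (a - 4)*(a - 3)*(a + 2)*(a + 6)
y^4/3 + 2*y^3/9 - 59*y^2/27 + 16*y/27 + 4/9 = (y/3 + 1)*(y - 2)*(y - 2/3)*(y + 1/3)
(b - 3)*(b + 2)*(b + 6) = b^3 + 5*b^2 - 12*b - 36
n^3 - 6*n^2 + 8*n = n*(n - 4)*(n - 2)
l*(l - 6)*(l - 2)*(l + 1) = l^4 - 7*l^3 + 4*l^2 + 12*l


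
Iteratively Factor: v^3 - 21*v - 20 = (v + 1)*(v^2 - v - 20) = (v - 5)*(v + 1)*(v + 4)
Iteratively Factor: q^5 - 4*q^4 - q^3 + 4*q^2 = (q - 4)*(q^4 - q^2) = (q - 4)*(q - 1)*(q^3 + q^2) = q*(q - 4)*(q - 1)*(q^2 + q) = q*(q - 4)*(q - 1)*(q + 1)*(q)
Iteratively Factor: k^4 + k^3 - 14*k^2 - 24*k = (k - 4)*(k^3 + 5*k^2 + 6*k) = (k - 4)*(k + 2)*(k^2 + 3*k) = k*(k - 4)*(k + 2)*(k + 3)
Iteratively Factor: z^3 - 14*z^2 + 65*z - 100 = (z - 4)*(z^2 - 10*z + 25) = (z - 5)*(z - 4)*(z - 5)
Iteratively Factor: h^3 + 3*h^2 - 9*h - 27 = (h + 3)*(h^2 - 9) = (h - 3)*(h + 3)*(h + 3)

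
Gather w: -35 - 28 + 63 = 0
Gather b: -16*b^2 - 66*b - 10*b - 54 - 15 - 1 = -16*b^2 - 76*b - 70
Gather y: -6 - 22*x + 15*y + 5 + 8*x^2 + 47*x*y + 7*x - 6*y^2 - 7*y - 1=8*x^2 - 15*x - 6*y^2 + y*(47*x + 8) - 2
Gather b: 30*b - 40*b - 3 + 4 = 1 - 10*b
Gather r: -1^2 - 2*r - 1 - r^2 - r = -r^2 - 3*r - 2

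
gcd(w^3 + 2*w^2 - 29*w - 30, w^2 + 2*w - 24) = w + 6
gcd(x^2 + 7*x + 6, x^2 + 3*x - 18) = x + 6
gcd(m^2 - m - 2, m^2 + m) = m + 1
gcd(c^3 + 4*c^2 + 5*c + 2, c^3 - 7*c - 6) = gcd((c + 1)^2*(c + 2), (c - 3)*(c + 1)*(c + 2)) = c^2 + 3*c + 2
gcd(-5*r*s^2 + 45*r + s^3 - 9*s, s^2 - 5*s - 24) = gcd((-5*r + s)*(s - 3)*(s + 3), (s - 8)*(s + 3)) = s + 3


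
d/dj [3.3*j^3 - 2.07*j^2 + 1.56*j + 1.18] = 9.9*j^2 - 4.14*j + 1.56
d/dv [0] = 0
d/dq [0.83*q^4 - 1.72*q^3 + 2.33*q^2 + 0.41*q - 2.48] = 3.32*q^3 - 5.16*q^2 + 4.66*q + 0.41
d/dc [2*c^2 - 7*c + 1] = 4*c - 7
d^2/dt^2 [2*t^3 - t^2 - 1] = 12*t - 2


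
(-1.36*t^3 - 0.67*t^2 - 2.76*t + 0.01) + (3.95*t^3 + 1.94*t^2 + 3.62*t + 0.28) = 2.59*t^3 + 1.27*t^2 + 0.86*t + 0.29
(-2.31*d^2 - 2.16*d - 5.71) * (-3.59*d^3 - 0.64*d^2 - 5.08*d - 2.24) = 8.2929*d^5 + 9.2328*d^4 + 33.6161*d^3 + 19.8016*d^2 + 33.8452*d + 12.7904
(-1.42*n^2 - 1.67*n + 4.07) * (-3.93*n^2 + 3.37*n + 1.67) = 5.5806*n^4 + 1.7777*n^3 - 23.9944*n^2 + 10.927*n + 6.7969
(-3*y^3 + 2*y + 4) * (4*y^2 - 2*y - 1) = -12*y^5 + 6*y^4 + 11*y^3 + 12*y^2 - 10*y - 4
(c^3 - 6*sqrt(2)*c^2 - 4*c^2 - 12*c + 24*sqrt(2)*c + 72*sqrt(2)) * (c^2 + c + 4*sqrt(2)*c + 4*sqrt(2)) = c^5 - 3*c^4 - 2*sqrt(2)*c^4 - 64*c^3 + 6*sqrt(2)*c^3 + 32*sqrt(2)*c^2 + 132*c^2 + 24*sqrt(2)*c + 768*c + 576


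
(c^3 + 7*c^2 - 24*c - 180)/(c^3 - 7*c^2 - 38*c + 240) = (c + 6)/(c - 8)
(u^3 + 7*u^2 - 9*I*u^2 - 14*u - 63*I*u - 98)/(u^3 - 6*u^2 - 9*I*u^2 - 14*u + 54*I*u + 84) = (u + 7)/(u - 6)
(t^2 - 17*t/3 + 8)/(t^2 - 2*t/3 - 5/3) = (-3*t^2 + 17*t - 24)/(-3*t^2 + 2*t + 5)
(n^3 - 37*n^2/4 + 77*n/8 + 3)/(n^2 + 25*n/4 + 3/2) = (n^2 - 19*n/2 + 12)/(n + 6)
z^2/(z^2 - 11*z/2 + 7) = 2*z^2/(2*z^2 - 11*z + 14)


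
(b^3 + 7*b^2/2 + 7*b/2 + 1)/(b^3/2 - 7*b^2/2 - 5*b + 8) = (2*b^2 + 3*b + 1)/(b^2 - 9*b + 8)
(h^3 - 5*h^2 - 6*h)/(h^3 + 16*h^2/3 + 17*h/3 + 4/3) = 3*h*(h - 6)/(3*h^2 + 13*h + 4)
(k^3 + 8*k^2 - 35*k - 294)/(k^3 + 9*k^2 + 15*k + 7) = (k^2 + k - 42)/(k^2 + 2*k + 1)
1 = 1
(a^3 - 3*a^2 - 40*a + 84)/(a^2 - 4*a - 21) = (a^2 + 4*a - 12)/(a + 3)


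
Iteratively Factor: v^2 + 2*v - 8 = (v - 2)*(v + 4)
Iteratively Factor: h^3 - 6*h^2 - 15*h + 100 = (h - 5)*(h^2 - h - 20) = (h - 5)*(h + 4)*(h - 5)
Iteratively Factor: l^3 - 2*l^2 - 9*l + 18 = (l - 3)*(l^2 + l - 6) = (l - 3)*(l - 2)*(l + 3)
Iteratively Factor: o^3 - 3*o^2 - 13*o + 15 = (o - 1)*(o^2 - 2*o - 15) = (o - 5)*(o - 1)*(o + 3)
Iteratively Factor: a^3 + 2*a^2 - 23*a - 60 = (a + 4)*(a^2 - 2*a - 15) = (a + 3)*(a + 4)*(a - 5)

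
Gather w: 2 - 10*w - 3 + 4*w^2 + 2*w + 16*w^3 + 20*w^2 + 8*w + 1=16*w^3 + 24*w^2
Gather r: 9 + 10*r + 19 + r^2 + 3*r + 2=r^2 + 13*r + 30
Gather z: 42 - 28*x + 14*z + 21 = -28*x + 14*z + 63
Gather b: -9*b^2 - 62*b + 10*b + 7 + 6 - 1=-9*b^2 - 52*b + 12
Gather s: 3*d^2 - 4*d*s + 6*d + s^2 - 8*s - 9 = 3*d^2 + 6*d + s^2 + s*(-4*d - 8) - 9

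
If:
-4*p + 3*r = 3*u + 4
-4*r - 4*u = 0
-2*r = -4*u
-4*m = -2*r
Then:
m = 0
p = -1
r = 0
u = 0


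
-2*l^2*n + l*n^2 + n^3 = n*(-l + n)*(2*l + n)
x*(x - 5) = x^2 - 5*x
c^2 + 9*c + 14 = (c + 2)*(c + 7)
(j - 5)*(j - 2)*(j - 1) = j^3 - 8*j^2 + 17*j - 10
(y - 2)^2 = y^2 - 4*y + 4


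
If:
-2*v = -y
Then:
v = y/2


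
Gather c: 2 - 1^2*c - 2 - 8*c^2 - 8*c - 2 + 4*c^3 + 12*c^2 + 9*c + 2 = 4*c^3 + 4*c^2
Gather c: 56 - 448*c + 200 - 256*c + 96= 352 - 704*c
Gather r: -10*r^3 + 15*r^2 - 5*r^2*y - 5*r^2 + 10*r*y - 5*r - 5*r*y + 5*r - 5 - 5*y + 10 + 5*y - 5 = -10*r^3 + r^2*(10 - 5*y) + 5*r*y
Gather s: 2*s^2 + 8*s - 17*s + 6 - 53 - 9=2*s^2 - 9*s - 56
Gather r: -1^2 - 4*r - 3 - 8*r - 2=-12*r - 6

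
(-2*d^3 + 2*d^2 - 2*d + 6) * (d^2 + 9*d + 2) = -2*d^5 - 16*d^4 + 12*d^3 - 8*d^2 + 50*d + 12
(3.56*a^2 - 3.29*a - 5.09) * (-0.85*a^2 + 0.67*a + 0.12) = -3.026*a^4 + 5.1817*a^3 + 2.5494*a^2 - 3.8051*a - 0.6108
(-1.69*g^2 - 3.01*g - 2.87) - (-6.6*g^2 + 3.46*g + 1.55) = 4.91*g^2 - 6.47*g - 4.42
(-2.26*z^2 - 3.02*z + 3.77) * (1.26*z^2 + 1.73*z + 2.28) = -2.8476*z^4 - 7.715*z^3 - 5.6272*z^2 - 0.363499999999999*z + 8.5956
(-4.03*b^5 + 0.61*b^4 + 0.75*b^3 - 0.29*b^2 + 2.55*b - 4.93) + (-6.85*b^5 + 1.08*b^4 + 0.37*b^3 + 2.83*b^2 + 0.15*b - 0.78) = -10.88*b^5 + 1.69*b^4 + 1.12*b^3 + 2.54*b^2 + 2.7*b - 5.71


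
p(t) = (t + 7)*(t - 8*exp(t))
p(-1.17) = -21.30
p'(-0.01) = -56.30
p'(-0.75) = -21.90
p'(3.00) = -1754.53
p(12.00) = -24738500.30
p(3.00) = -1576.84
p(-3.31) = -13.29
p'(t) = t + (1 - 8*exp(t))*(t + 7) - 8*exp(t)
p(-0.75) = -28.31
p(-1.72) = -16.65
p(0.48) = -93.12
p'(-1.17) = -12.30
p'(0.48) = -101.67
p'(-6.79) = -6.59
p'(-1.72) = -5.44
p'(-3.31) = -0.99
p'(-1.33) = -9.77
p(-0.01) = -55.43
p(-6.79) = -1.43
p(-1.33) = -19.54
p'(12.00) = -26040735.63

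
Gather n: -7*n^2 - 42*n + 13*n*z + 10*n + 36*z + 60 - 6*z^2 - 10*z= -7*n^2 + n*(13*z - 32) - 6*z^2 + 26*z + 60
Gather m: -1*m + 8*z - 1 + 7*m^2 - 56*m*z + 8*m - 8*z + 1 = 7*m^2 + m*(7 - 56*z)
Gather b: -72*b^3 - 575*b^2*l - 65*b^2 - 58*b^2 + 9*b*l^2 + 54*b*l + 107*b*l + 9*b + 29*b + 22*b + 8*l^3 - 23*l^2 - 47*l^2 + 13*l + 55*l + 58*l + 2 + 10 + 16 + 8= -72*b^3 + b^2*(-575*l - 123) + b*(9*l^2 + 161*l + 60) + 8*l^3 - 70*l^2 + 126*l + 36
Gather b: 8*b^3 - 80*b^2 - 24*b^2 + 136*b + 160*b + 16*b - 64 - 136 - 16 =8*b^3 - 104*b^2 + 312*b - 216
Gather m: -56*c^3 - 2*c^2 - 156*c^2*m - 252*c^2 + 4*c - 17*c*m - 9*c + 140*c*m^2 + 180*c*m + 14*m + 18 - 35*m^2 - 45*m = -56*c^3 - 254*c^2 - 5*c + m^2*(140*c - 35) + m*(-156*c^2 + 163*c - 31) + 18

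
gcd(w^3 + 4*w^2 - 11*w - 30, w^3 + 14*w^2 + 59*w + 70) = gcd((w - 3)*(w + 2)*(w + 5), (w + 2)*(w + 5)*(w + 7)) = w^2 + 7*w + 10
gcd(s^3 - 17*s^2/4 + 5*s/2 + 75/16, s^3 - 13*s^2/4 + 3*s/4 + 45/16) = s^2 - 7*s/4 - 15/8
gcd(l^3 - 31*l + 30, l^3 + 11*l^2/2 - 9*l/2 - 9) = l + 6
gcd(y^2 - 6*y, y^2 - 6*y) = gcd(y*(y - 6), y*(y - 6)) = y^2 - 6*y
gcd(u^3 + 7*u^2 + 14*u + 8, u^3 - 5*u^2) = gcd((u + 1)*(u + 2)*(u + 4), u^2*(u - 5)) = 1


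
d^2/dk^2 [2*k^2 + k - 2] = 4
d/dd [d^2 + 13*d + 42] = 2*d + 13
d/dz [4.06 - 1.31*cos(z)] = 1.31*sin(z)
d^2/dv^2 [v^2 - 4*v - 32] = 2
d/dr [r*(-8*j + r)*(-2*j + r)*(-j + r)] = -16*j^3 + 52*j^2*r - 33*j*r^2 + 4*r^3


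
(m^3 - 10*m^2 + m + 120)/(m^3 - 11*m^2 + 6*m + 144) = (m - 5)/(m - 6)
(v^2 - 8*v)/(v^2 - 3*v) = (v - 8)/(v - 3)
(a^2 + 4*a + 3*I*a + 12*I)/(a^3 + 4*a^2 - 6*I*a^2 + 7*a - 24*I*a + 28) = (a + 3*I)/(a^2 - 6*I*a + 7)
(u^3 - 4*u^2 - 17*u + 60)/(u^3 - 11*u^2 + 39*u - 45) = (u + 4)/(u - 3)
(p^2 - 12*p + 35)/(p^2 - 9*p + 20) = (p - 7)/(p - 4)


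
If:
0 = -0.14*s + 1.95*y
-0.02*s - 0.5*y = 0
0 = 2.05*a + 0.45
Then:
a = -0.22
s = 0.00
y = 0.00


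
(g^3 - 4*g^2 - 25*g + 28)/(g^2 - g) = g - 3 - 28/g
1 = 1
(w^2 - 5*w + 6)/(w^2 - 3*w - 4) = (-w^2 + 5*w - 6)/(-w^2 + 3*w + 4)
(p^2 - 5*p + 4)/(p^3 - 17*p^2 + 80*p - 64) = (p - 4)/(p^2 - 16*p + 64)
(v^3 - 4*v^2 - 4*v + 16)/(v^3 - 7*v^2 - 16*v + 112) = (v^2 - 4)/(v^2 - 3*v - 28)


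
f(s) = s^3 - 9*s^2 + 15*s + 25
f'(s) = 3*s^2 - 18*s + 15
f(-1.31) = -12.34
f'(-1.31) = 43.73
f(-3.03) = -130.90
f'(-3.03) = 97.08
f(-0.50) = 15.12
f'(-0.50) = 24.75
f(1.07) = 31.97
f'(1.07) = -0.83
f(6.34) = 13.18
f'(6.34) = 21.47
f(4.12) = 3.96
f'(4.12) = -8.24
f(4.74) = 0.39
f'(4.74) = -2.92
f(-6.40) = -701.78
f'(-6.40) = 253.08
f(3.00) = 16.00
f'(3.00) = -12.00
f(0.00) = 25.00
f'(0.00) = 15.00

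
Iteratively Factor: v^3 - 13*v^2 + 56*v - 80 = (v - 5)*(v^2 - 8*v + 16) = (v - 5)*(v - 4)*(v - 4)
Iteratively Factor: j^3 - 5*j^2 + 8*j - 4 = (j - 2)*(j^2 - 3*j + 2) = (j - 2)^2*(j - 1)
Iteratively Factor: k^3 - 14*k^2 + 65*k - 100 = (k - 5)*(k^2 - 9*k + 20) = (k - 5)*(k - 4)*(k - 5)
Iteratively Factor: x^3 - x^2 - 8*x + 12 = (x - 2)*(x^2 + x - 6) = (x - 2)^2*(x + 3)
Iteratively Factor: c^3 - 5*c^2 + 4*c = (c - 1)*(c^2 - 4*c) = (c - 4)*(c - 1)*(c)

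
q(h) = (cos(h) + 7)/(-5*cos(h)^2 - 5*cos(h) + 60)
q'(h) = (-10*sin(h)*cos(h) - 5*sin(h))*(cos(h) + 7)/(-5*cos(h)^2 - 5*cos(h) + 60)^2 - sin(h)/(-5*cos(h)^2 - 5*cos(h) + 60)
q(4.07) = 0.10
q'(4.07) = 0.01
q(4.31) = 0.11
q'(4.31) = 0.02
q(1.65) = 0.11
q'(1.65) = -0.02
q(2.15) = 0.11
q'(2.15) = -0.01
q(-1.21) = 0.13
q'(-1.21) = 0.03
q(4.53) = 0.11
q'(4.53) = 0.02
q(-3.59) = 0.10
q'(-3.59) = -0.00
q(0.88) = 0.14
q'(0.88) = -0.04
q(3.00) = 0.10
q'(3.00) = 0.00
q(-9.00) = 0.10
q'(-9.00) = 0.00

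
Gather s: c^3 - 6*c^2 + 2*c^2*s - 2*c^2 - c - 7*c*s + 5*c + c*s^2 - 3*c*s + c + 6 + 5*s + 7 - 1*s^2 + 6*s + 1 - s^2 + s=c^3 - 8*c^2 + 5*c + s^2*(c - 2) + s*(2*c^2 - 10*c + 12) + 14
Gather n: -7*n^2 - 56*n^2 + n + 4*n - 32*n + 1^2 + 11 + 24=-63*n^2 - 27*n + 36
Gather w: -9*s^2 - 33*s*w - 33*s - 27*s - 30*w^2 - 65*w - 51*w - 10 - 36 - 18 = -9*s^2 - 60*s - 30*w^2 + w*(-33*s - 116) - 64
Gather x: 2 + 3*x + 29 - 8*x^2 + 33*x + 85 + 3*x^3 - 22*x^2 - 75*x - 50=3*x^3 - 30*x^2 - 39*x + 66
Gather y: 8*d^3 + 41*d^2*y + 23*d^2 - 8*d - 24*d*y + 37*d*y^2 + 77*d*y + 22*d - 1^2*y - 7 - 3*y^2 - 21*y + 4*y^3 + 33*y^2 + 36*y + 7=8*d^3 + 23*d^2 + 14*d + 4*y^3 + y^2*(37*d + 30) + y*(41*d^2 + 53*d + 14)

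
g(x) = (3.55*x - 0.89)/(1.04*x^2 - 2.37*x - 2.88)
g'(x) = (2.37 - 2.08*x)*(3.55*x - 0.89)/(1.04*x^2 - 2.37*x - 2.88)^2 + 3.55/(1.04*x^2 - 2.37*x - 2.88)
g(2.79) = -6.45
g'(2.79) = -18.40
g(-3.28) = -0.78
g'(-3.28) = -0.22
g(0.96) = -0.60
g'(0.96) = -0.79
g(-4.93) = -0.54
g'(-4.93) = -0.10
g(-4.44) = -0.59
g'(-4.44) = -0.12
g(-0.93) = -18.75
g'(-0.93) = -345.00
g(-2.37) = -1.08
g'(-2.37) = -0.51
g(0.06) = 0.22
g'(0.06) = -1.34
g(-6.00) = -0.45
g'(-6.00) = -0.07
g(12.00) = 0.35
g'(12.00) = -0.04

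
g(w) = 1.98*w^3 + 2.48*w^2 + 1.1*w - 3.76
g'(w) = 5.94*w^2 + 4.96*w + 1.1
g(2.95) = 71.90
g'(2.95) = 67.42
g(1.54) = 11.05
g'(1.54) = 22.83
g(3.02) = 76.72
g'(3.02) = 70.25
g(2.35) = 38.22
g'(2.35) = 45.56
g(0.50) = -2.34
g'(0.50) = 5.06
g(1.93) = 21.84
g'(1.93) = 32.80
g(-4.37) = -126.44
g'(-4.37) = 92.86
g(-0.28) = -3.92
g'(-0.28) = 0.18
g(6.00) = 519.80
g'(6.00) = 244.70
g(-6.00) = -348.76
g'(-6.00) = 185.18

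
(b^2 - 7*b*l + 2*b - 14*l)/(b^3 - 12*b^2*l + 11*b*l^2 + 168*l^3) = (b + 2)/(b^2 - 5*b*l - 24*l^2)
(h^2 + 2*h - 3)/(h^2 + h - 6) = (h - 1)/(h - 2)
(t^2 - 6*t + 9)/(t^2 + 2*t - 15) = (t - 3)/(t + 5)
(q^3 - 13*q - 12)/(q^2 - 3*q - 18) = (q^2 - 3*q - 4)/(q - 6)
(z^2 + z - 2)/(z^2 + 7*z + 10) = (z - 1)/(z + 5)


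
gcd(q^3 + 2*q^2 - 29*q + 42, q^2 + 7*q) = q + 7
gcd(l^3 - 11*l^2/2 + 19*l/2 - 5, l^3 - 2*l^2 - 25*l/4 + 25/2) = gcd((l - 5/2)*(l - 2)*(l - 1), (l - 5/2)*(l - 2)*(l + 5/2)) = l^2 - 9*l/2 + 5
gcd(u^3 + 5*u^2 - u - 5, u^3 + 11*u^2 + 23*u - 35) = u^2 + 4*u - 5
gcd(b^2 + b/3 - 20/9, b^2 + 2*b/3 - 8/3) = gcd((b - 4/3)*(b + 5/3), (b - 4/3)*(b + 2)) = b - 4/3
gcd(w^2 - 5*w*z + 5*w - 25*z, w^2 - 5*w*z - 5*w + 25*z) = -w + 5*z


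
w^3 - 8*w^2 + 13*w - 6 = (w - 6)*(w - 1)^2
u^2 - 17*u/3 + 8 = (u - 3)*(u - 8/3)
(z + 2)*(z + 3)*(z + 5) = z^3 + 10*z^2 + 31*z + 30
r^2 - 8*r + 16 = (r - 4)^2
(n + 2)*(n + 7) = n^2 + 9*n + 14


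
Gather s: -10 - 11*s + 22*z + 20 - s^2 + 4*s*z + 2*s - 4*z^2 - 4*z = -s^2 + s*(4*z - 9) - 4*z^2 + 18*z + 10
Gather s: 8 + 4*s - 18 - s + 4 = 3*s - 6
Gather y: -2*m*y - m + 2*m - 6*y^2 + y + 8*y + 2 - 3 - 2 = m - 6*y^2 + y*(9 - 2*m) - 3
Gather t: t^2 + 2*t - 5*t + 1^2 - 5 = t^2 - 3*t - 4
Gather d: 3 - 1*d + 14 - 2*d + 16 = 33 - 3*d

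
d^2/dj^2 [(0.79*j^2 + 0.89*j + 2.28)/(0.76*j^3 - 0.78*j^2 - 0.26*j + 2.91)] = (0.912608000000002*j^6 + 3.084384*j^5 + 13.574208*j^4 - 44.971384*j^3 - 7.241292*j^2 - 15.359652*j + 25.38489)/(0.438976*j^9 - 1.351584*j^8 + 0.936624*j^7 + 5.492664*j^6 - 10.670712*j^5 + 1.703052*j^4 + 22.83058*j^3 - 19.225206*j^2 - 6.605118*j + 24.642171)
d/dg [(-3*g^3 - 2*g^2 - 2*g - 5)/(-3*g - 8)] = (18*g^3 + 78*g^2 + 32*g + 1)/(9*g^2 + 48*g + 64)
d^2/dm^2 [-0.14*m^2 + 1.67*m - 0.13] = -0.280000000000000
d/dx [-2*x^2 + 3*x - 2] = 3 - 4*x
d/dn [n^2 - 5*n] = 2*n - 5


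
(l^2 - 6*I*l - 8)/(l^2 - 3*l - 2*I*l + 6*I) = (l - 4*I)/(l - 3)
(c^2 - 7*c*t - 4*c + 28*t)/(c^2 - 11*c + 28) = (c - 7*t)/(c - 7)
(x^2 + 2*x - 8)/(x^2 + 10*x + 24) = (x - 2)/(x + 6)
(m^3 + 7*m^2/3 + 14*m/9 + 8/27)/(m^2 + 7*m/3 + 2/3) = (m^2 + 2*m + 8/9)/(m + 2)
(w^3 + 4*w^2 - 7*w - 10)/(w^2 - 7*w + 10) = (w^2 + 6*w + 5)/(w - 5)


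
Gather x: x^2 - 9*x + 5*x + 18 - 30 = x^2 - 4*x - 12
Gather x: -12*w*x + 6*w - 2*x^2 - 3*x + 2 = 6*w - 2*x^2 + x*(-12*w - 3) + 2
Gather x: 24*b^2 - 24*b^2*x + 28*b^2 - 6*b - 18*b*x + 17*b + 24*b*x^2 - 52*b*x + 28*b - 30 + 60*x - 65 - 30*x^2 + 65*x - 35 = 52*b^2 + 39*b + x^2*(24*b - 30) + x*(-24*b^2 - 70*b + 125) - 130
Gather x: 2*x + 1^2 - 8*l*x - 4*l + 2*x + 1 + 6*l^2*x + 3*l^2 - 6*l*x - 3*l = 3*l^2 - 7*l + x*(6*l^2 - 14*l + 4) + 2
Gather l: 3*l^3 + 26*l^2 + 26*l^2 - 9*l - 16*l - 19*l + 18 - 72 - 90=3*l^3 + 52*l^2 - 44*l - 144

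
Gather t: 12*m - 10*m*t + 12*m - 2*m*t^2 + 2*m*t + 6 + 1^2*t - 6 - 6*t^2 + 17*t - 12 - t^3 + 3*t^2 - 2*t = 24*m - t^3 + t^2*(-2*m - 3) + t*(16 - 8*m) - 12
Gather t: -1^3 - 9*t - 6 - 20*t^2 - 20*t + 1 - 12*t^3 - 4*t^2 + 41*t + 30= -12*t^3 - 24*t^2 + 12*t + 24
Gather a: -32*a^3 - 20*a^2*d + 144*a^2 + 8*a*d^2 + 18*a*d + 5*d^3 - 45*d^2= -32*a^3 + a^2*(144 - 20*d) + a*(8*d^2 + 18*d) + 5*d^3 - 45*d^2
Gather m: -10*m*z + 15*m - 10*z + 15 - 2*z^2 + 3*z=m*(15 - 10*z) - 2*z^2 - 7*z + 15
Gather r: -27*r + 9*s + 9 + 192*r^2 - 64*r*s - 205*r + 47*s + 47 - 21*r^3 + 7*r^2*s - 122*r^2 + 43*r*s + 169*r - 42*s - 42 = -21*r^3 + r^2*(7*s + 70) + r*(-21*s - 63) + 14*s + 14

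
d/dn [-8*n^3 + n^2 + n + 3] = -24*n^2 + 2*n + 1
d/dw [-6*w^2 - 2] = -12*w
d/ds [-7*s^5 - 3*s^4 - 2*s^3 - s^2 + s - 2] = -35*s^4 - 12*s^3 - 6*s^2 - 2*s + 1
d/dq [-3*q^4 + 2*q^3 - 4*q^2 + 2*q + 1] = -12*q^3 + 6*q^2 - 8*q + 2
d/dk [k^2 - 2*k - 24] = 2*k - 2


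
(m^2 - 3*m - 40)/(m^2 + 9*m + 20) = (m - 8)/(m + 4)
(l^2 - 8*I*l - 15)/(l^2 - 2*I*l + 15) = (l - 3*I)/(l + 3*I)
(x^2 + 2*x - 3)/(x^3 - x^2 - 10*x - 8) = (-x^2 - 2*x + 3)/(-x^3 + x^2 + 10*x + 8)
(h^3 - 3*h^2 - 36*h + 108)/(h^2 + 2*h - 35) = (h^3 - 3*h^2 - 36*h + 108)/(h^2 + 2*h - 35)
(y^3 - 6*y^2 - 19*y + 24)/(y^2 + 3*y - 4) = (y^2 - 5*y - 24)/(y + 4)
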